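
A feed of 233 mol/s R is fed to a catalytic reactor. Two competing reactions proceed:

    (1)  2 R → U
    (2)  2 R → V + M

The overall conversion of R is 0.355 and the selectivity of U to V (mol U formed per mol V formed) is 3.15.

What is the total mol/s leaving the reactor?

202 mol/s

Conversion of R: R consumed = 0.355 × 233 = 82.71 mol/s = 2ξ₁ + 2ξ₂.
Selectivity: 1ξ₁ / (1ξ₂) = 3.15 → ξ₁ = 3.15 ξ₂.
Substitute: (2·3.15 + 2) ξ₂ = 82.71 → ξ₂ = 9.966 mol/s, ξ₁ = 31.39 mol/s.
Outlet amounts (n = n₀ + Σ ν·ξ):
  R: 233 − 2(31.39) − 2(9.966) = 150.3
  U: 0 + 1(31.39) = 31.39
  V: 0 + 1(9.966) = 9.966
  M: 0 + 1(9.966) = 9.966
Total out = 150.3 + 31.39 + 9.966 + 9.966 = 201.6 mol/s.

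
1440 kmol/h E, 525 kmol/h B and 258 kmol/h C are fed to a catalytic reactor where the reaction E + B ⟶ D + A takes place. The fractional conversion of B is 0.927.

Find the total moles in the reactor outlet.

B reacted = 0.927 × 525 = 486.7 kmol/h; ν_B = −1, so ξ = 486.7/1 = 486.7 kmol/h.
Outlet amounts (n = n₀ + ν ξ):
  E: 1440 − 1(486.7) = 953.3
  B: 525 − 1(486.7) = 38.32
  D: 0 + 1(486.7) = 486.7
  A: 0 + 1(486.7) = 486.7
  C: 258 (inert)
Total out = 953.3 + 38.32 + 486.7 + 486.7 + 258 = 2223 kmol/h.

2220 kmol/h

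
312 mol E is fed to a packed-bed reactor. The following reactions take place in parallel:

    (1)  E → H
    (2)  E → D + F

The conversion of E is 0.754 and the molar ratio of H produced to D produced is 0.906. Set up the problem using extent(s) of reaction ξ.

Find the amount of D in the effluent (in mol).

123 mol

Conversion of E: E consumed = 0.754 × 312 = 235.2 mol = 1ξ₁ + 1ξ₂.
Selectivity: 1ξ₁ / (1ξ₂) = 0.906 → ξ₁ = 0.906 ξ₂.
Substitute: (1·0.906 + 1) ξ₂ = 235.2 → ξ₂ = 123.4 mol, ξ₁ = 111.8 mol.
Outlet amounts (n = n₀ + Σ ν·ξ):
  E: 312 − 1(111.8) − 1(123.4) = 76.75
  H: 0 + 1(111.8) = 111.8
  D: 0 + 1(123.4) = 123.4
  F: 0 + 1(123.4) = 123.4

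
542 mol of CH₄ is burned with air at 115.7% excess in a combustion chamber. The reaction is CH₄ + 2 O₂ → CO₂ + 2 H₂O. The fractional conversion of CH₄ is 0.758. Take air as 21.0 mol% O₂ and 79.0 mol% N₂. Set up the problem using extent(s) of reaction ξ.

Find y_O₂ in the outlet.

Stoichiometric O₂ = 2 × 542 = 1084 mol; O₂ fed = 1084 × 2.157 = 2338 mol.
N₂ fed = 2338 × 79/21 = 8796 mol.
Fuel reacted = 0.758 × 542 → ξ = 410.8 mol.
Outlet (n = n₀ + ν ξ):
  CH₄: 542 − 1(410.8) = 131.2
  O₂: 2338 − 2(410.8) = 1517
  N₂: 8796 (inert)
  CO₂: 0 + 1(410.8) = 410.8
  H₂O: 0 + 2(410.8) = 821.7
Total out = 11680 mol; y_O₂ = 1517 / 11680 = 0.1299.

0.13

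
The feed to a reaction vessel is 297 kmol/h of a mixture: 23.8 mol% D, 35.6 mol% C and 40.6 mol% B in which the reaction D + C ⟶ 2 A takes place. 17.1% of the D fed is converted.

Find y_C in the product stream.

0.315

D reacted = 0.171 × 70.69 = 12.09 kmol/h; ν_D = −1, so ξ = 12.09/1 = 12.09 kmol/h.
Outlet amounts (n = n₀ + ν ξ):
  D: 70.69 − 1(12.09) = 58.6
  C: 105.7 − 1(12.09) = 93.64
  A: 0 + 2(12.09) = 24.17
  B: 120.6 (inert)
Total out = 297 kmol/h; y_C = 93.64 / 297 = 0.3153.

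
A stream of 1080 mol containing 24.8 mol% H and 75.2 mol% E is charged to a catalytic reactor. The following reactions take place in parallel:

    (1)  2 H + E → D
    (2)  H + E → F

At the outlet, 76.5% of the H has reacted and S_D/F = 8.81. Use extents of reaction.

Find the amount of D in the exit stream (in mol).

Conversion of H: H consumed = 0.765 × 267.8 = 204.9 mol = 2ξ₁ + 1ξ₂.
Selectivity: 1ξ₁ / (1ξ₂) = 8.81 → ξ₁ = 8.81 ξ₂.
Substitute: (2·8.81 + 1) ξ₂ = 204.9 → ξ₂ = 11 mol, ξ₁ = 96.95 mol.
Outlet amounts (n = n₀ + Σ ν·ξ):
  H: 267.8 − 2(96.95) − 1(11) = 62.94
  E: 812.2 − 1(96.95) − 1(11) = 704.2
  D: 0 + 1(96.95) = 96.95
  F: 0 + 1(11) = 11

96.9 mol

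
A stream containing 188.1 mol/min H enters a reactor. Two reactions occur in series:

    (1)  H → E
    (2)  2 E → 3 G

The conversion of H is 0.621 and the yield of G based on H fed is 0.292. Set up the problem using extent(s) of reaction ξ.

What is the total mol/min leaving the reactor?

206 mol/min

Conversion of H: H consumed = 1ξ₁ = 0.621 × 188.1 → ξ₁ = 116.8 mol/min.
Yield of G: 3ξ₂ / 188.1 = 0.292 → ξ₂ = 18.31 mol/min.
Outlet amounts (n = n₀ + Σ ν·ξ):
  H: 188.1 − 1(116.8) = 71.29
  E: 0 + 1(116.8) − 2(18.31) = 80.19
  G: 0 + 3(18.31) = 54.93
Total out = 71.29 + 80.19 + 54.93 = 206.4 mol/min.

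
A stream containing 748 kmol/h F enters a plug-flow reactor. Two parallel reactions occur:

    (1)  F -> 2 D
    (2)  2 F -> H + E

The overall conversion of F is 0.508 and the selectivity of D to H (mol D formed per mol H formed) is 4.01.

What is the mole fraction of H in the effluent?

Conversion of F: F consumed = 0.508 × 748 = 380 kmol/h = 1ξ₁ + 2ξ₂.
Selectivity: 2ξ₁ / (1ξ₂) = 4.01 → ξ₁ = 2.005 ξ₂.
Substitute: (1·2.005 + 2) ξ₂ = 380 → ξ₂ = 94.88 kmol/h, ξ₁ = 190.2 kmol/h.
Outlet amounts (n = n₀ + Σ ν·ξ):
  F: 748 − 1(190.2) − 2(94.88) = 368
  D: 0 + 2(190.2) = 380.5
  H: 0 + 1(94.88) = 94.88
  E: 0 + 1(94.88) = 94.88
Total out = 938.2 kmol/h; y_H = 94.88 / 938.2 = 0.1011.

0.101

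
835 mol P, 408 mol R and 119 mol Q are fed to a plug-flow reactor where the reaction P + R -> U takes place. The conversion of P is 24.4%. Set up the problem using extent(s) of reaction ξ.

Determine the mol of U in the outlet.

P reacted = 0.244 × 835 = 203.7 mol; ν_P = −1, so ξ = 203.7/1 = 203.7 mol.
Outlet amounts (n = n₀ + ν ξ):
  P: 835 − 1(203.7) = 631.3
  R: 408 − 1(203.7) = 204.3
  U: 0 + 1(203.7) = 203.7
  Q: 119 (inert)

204 mol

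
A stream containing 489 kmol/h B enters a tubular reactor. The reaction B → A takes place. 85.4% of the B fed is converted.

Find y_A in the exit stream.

B reacted = 0.854 × 489 = 417.6 kmol/h; ν_B = −1, so ξ = 417.6/1 = 417.6 kmol/h.
Outlet amounts (n = n₀ + ν ξ):
  B: 489 − 1(417.6) = 71.39
  A: 0 + 1(417.6) = 417.6
Total out = 489 kmol/h; y_A = 417.6 / 489 = 0.854.

0.854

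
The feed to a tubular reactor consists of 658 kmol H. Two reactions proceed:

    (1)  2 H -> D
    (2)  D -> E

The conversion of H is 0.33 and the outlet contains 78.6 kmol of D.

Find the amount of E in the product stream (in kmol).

30 kmol

Conversion of H: H consumed = 2ξ₁ = 0.33 × 658 → ξ₁ = 108.6 kmol.
D balance: n_D = 0 + 1ξ₁ − 1ξ₂ = 78.6 → ξ₂ = (1·108.6 − 78.6)/1 = 29.97 kmol.
Outlet amounts (n = n₀ + Σ ν·ξ):
  H: 658 − 2(108.6) = 440.9
  D: 0 + 1(108.6) − 1(29.97) = 78.6
  E: 0 + 1(29.97) = 29.97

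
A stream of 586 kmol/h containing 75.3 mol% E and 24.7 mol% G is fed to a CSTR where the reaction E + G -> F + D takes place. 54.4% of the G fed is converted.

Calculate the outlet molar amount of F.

G reacted = 0.544 × 144.7 = 78.74 kmol/h; ν_G = −1, so ξ = 78.74/1 = 78.74 kmol/h.
Outlet amounts (n = n₀ + ν ξ):
  E: 441.3 − 1(78.74) = 362.5
  G: 144.7 − 1(78.74) = 66
  F: 0 + 1(78.74) = 78.74
  D: 0 + 1(78.74) = 78.74

78.7 kmol/h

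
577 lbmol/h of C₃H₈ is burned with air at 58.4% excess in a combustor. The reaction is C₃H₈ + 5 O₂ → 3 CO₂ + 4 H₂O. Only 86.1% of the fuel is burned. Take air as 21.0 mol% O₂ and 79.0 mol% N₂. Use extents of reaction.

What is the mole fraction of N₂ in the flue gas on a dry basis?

Stoichiometric O₂ = 5 × 577 = 2885 lbmol/h; O₂ fed = 2885 × 1.584 = 4570 lbmol/h.
N₂ fed = 4570 × 79/21 = 17190 lbmol/h.
Fuel reacted = 0.861 × 577 → ξ = 496.8 lbmol/h.
Outlet (n = n₀ + ν ξ):
  C₃H₈: 577 − 1(496.8) = 80.2
  O₂: 4570 − 5(496.8) = 2086
  N₂: 17190 (inert)
  CO₂: 0 + 3(496.8) = 1490
  H₂O: 0 + 4(496.8) = 1987
Dry total = 20850 lbmol/h; y_N₂ (dry) = 17190 / 20850 = 0.8246.

0.825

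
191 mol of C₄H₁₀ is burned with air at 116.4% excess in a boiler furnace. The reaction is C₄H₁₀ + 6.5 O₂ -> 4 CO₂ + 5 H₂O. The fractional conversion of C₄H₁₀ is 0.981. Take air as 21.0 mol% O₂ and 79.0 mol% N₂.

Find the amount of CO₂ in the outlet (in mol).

749 mol

Stoichiometric O₂ = 6.5 × 191 = 1242 mol; O₂ fed = 1242 × 2.164 = 2687 mol.
N₂ fed = 2687 × 79/21 = 10110 mol.
Fuel reacted = 0.981 × 191 → ξ = 187.4 mol.
Outlet (n = n₀ + ν ξ):
  C₄H₁₀: 191 − 1(187.4) = 3.629
  O₂: 2687 − 6.5(187.4) = 1469
  N₂: 10110 (inert)
  CO₂: 0 + 4(187.4) = 749.5
  H₂O: 0 + 5(187.4) = 936.9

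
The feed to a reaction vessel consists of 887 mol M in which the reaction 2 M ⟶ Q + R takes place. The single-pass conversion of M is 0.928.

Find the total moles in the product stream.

M reacted = 0.928 × 887 = 823.1 mol; ν_M = −2, so ξ = 823.1/2 = 411.6 mol.
Outlet amounts (n = n₀ + ν ξ):
  M: 887 − 2(411.6) = 63.86
  Q: 0 + 1(411.6) = 411.6
  R: 0 + 1(411.6) = 411.6
Total out = 63.86 + 411.6 + 411.6 = 887 mol.

887 mol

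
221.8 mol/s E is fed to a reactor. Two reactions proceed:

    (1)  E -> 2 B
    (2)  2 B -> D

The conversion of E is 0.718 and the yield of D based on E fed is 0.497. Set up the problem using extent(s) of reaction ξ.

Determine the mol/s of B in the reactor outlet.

Conversion of E: E consumed = 1ξ₁ = 0.718 × 221.8 → ξ₁ = 159.3 mol/s.
Yield of D: 1ξ₂ / 221.8 = 0.497 → ξ₂ = 110.2 mol/s.
Outlet amounts (n = n₀ + Σ ν·ξ):
  E: 221.8 − 1(159.3) = 62.55
  B: 0 + 2(159.3) − 2(110.2) = 98.04
  D: 0 + 1(110.2) = 110.2

98 mol/s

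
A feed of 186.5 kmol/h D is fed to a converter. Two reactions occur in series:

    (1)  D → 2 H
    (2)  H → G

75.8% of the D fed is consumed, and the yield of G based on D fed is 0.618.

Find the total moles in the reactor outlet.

328 kmol/h

Conversion of D: D consumed = 1ξ₁ = 0.758 × 186.5 → ξ₁ = 141.4 kmol/h.
Yield of G: 1ξ₂ / 186.5 = 0.618 → ξ₂ = 115.3 kmol/h.
Outlet amounts (n = n₀ + Σ ν·ξ):
  D: 186.5 − 1(141.4) = 45.13
  H: 0 + 2(141.4) − 1(115.3) = 167.5
  G: 0 + 1(115.3) = 115.3
Total out = 45.13 + 167.5 + 115.3 = 327.9 kmol/h.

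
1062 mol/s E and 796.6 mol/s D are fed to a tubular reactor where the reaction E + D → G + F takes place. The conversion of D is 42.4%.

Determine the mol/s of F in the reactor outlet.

338 mol/s

D reacted = 0.424 × 796.6 = 337.8 mol/s; ν_D = −1, so ξ = 337.8/1 = 337.8 mol/s.
Outlet amounts (n = n₀ + ν ξ):
  E: 1062 − 1(337.8) = 724.2
  D: 796.6 − 1(337.8) = 458.8
  G: 0 + 1(337.8) = 337.8
  F: 0 + 1(337.8) = 337.8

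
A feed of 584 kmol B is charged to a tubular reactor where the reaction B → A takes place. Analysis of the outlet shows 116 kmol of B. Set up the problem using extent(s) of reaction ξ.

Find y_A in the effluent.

0.801

For B: n = n₀ − 1ξ → 116 = 584 − 1ξ, giving ξ = 468 kmol.
Outlet amounts (n = n₀ + ν ξ):
  B: 584 − 1(468) = 116
  A: 0 + 1(468) = 468
Total out = 584 kmol; y_A = 468 / 584 = 0.8014.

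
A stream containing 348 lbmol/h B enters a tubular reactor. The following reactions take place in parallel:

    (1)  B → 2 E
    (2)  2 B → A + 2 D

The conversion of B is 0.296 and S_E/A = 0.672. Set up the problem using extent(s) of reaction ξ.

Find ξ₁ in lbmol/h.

ξ₁ = 14.8 lbmol/h

Conversion of B: B consumed = 0.296 × 348 = 103 lbmol/h = 1ξ₁ + 2ξ₂.
Selectivity: 2ξ₁ / (1ξ₂) = 0.672 → ξ₁ = 0.336 ξ₂.
Substitute: (1·0.336 + 2) ξ₂ = 103 → ξ₂ = 44.1 lbmol/h, ξ₁ = 14.82 lbmol/h.
Outlet amounts (n = n₀ + Σ ν·ξ):
  B: 348 − 1(14.82) − 2(44.1) = 245
  E: 0 + 2(14.82) = 29.63
  A: 0 + 1(44.1) = 44.1
  D: 0 + 2(44.1) = 88.19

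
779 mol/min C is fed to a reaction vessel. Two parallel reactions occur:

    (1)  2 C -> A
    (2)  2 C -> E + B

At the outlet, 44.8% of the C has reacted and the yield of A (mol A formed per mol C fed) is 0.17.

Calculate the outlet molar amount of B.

42.1 mol/min

Yield of A: 1ξ₁ / 779 = 0.17 → ξ₁ = 132.4 mol/min.
Conversion of C: 2ξ₁ + 2ξ₂ = 0.448 × 779 = 349 → ξ₂ = 42.07 mol/min.
Outlet amounts (n = n₀ + Σ ν·ξ):
  C: 779 − 2(132.4) − 2(42.07) = 430
  A: 0 + 1(132.4) = 132.4
  E: 0 + 1(42.07) = 42.07
  B: 0 + 1(42.07) = 42.07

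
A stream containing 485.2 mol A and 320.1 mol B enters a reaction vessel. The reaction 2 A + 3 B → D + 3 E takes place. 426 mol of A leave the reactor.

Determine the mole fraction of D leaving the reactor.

0.0382

For A: n = n₀ − 2ξ → 426 = 485.2 − 2ξ, giving ξ = 29.6 mol.
Outlet amounts (n = n₀ + ν ξ):
  A: 485.2 − 2(29.6) = 426
  B: 320.1 − 3(29.6) = 231.3
  D: 0 + 1(29.6) = 29.6
  E: 0 + 3(29.6) = 88.8
Total out = 775.7 mol; y_D = 29.6 / 775.7 = 0.03816.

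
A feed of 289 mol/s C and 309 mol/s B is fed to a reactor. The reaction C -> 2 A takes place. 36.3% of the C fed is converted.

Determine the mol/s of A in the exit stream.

C reacted = 0.363 × 289 = 104.9 mol/s; ν_C = −1, so ξ = 104.9/1 = 104.9 mol/s.
Outlet amounts (n = n₀ + ν ξ):
  C: 289 − 1(104.9) = 184.1
  A: 0 + 2(104.9) = 209.8
  B: 309 (inert)

210 mol/s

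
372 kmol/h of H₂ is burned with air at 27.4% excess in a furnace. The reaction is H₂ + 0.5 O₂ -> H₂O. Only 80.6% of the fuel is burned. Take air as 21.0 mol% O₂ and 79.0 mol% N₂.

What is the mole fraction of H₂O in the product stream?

Stoichiometric O₂ = 0.5 × 372 = 186 kmol/h; O₂ fed = 186 × 1.274 = 237 kmol/h.
N₂ fed = 237 × 79/21 = 891.4 kmol/h.
Fuel reacted = 0.806 × 372 → ξ = 299.8 kmol/h.
Outlet (n = n₀ + ν ξ):
  H₂: 372 − 1(299.8) = 72.17
  O₂: 237 − 0.5(299.8) = 87.05
  N₂: 891.4 (inert)
  H₂O: 0 + 1(299.8) = 299.8
Total out = 1350 kmol/h; y_H₂O = 299.8 / 1350 = 0.222.

0.222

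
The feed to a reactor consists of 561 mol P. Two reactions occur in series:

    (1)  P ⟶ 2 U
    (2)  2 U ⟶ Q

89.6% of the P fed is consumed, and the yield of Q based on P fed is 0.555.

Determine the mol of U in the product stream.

Conversion of P: P consumed = 1ξ₁ = 0.896 × 561 → ξ₁ = 502.7 mol.
Yield of Q: 1ξ₂ / 561 = 0.555 → ξ₂ = 311.4 mol.
Outlet amounts (n = n₀ + Σ ν·ξ):
  P: 561 − 1(502.7) = 58.34
  U: 0 + 2(502.7) − 2(311.4) = 382.6
  Q: 0 + 1(311.4) = 311.4

383 mol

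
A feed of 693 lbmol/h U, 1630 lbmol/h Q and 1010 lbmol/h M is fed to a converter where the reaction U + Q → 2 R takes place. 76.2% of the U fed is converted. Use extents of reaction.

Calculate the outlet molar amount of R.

U reacted = 0.762 × 693 = 528.1 lbmol/h; ν_U = −1, so ξ = 528.1/1 = 528.1 lbmol/h.
Outlet amounts (n = n₀ + ν ξ):
  U: 693 − 1(528.1) = 164.9
  Q: 1630 − 1(528.1) = 1102
  R: 0 + 2(528.1) = 1056
  M: 1010 (inert)

1060 lbmol/h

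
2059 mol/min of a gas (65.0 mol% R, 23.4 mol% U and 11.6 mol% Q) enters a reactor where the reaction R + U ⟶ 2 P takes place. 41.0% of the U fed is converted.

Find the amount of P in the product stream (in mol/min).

395 mol/min

U reacted = 0.41 × 481.8 = 197.5 mol/min; ν_U = −1, so ξ = 197.5/1 = 197.5 mol/min.
Outlet amounts (n = n₀ + ν ξ):
  R: 1338 − 1(197.5) = 1141
  U: 481.8 − 1(197.5) = 284.3
  P: 0 + 2(197.5) = 395.1
  Q: 238.8 (inert)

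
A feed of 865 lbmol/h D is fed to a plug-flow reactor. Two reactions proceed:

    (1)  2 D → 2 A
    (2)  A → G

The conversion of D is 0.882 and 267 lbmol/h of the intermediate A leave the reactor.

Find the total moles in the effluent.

Conversion of D: D consumed = 2ξ₁ = 0.882 × 865 → ξ₁ = 381.5 lbmol/h.
A balance: n_A = 0 + 2ξ₁ − 1ξ₂ = 267 → ξ₂ = (2·381.5 − 267)/1 = 495.9 lbmol/h.
Outlet amounts (n = n₀ + Σ ν·ξ):
  D: 865 − 2(381.5) = 102.1
  A: 0 + 2(381.5) − 1(495.9) = 267
  G: 0 + 1(495.9) = 495.9
Total out = 102.1 + 267 + 495.9 = 865 lbmol/h.

865 lbmol/h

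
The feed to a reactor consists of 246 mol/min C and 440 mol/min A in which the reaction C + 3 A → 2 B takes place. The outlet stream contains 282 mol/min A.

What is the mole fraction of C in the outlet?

0.333

For A: n = n₀ − 3ξ → 282 = 440 − 3ξ, giving ξ = 52.67 mol/min.
Outlet amounts (n = n₀ + ν ξ):
  C: 246 − 1(52.67) = 193.3
  A: 440 − 3(52.67) = 282
  B: 0 + 2(52.67) = 105.3
Total out = 580.7 mol/min; y_C = 193.3 / 580.7 = 0.333.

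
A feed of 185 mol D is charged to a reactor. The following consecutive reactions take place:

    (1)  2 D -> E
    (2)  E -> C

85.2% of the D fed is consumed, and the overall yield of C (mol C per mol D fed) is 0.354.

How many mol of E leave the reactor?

13.3 mol

Conversion of D: D consumed = 2ξ₁ = 0.852 × 185 → ξ₁ = 78.81 mol.
Yield of C: 1ξ₂ / 185 = 0.354 → ξ₂ = 65.49 mol.
Outlet amounts (n = n₀ + Σ ν·ξ):
  D: 185 − 2(78.81) = 27.38
  E: 0 + 1(78.81) − 1(65.49) = 13.32
  C: 0 + 1(65.49) = 65.49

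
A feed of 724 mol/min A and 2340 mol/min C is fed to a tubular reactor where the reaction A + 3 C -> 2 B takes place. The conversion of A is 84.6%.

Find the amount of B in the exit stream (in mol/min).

A reacted = 0.846 × 724 = 612.5 mol/min; ν_A = −1, so ξ = 612.5/1 = 612.5 mol/min.
Outlet amounts (n = n₀ + ν ξ):
  A: 724 − 1(612.5) = 111.5
  C: 2340 − 3(612.5) = 502.5
  B: 0 + 2(612.5) = 1225

1230 mol/min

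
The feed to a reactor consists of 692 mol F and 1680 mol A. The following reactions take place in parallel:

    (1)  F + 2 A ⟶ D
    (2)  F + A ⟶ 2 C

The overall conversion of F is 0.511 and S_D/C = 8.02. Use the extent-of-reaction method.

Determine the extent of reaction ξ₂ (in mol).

Conversion of F: F consumed = 0.511 × 692 = 353.6 mol = 1ξ₁ + 1ξ₂.
Selectivity: 1ξ₁ / (2ξ₂) = 8.02 → ξ₁ = 16.04 ξ₂.
Substitute: (1·16.04 + 1) ξ₂ = 353.6 → ξ₂ = 20.75 mol, ξ₁ = 332.9 mol.
Outlet amounts (n = n₀ + Σ ν·ξ):
  F: 692 − 1(332.9) − 1(20.75) = 338.4
  A: 1680 − 2(332.9) − 1(20.75) = 993.5
  D: 0 + 1(332.9) = 332.9
  C: 0 + 2(20.75) = 41.5

ξ₂ = 20.8 mol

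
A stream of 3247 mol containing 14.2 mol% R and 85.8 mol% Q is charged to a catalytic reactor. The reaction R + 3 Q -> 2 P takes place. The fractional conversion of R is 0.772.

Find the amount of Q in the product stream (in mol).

R reacted = 0.772 × 461.1 = 355.9 mol; ν_R = −1, so ξ = 355.9/1 = 355.9 mol.
Outlet amounts (n = n₀ + ν ξ):
  R: 461.1 − 1(355.9) = 105.1
  Q: 2786 − 3(355.9) = 1718
  P: 0 + 2(355.9) = 711.9

1720 mol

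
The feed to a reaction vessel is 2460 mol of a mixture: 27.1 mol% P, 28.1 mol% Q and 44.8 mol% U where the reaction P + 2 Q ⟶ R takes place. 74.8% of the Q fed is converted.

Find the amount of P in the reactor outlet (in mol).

408 mol

Q reacted = 0.748 × 691.3 = 517.1 mol; ν_Q = −2, so ξ = 517.1/2 = 258.5 mol.
Outlet amounts (n = n₀ + ν ξ):
  P: 666.7 − 1(258.5) = 408.1
  Q: 691.3 − 2(258.5) = 174.2
  R: 0 + 1(258.5) = 258.5
  U: 1102 (inert)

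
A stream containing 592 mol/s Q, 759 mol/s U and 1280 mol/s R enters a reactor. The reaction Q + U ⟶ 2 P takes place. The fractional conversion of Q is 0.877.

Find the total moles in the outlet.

Q reacted = 0.877 × 592 = 519.2 mol/s; ν_Q = −1, so ξ = 519.2/1 = 519.2 mol/s.
Outlet amounts (n = n₀ + ν ξ):
  Q: 592 − 1(519.2) = 72.82
  U: 759 − 1(519.2) = 239.8
  P: 0 + 2(519.2) = 1038
  R: 1280 (inert)
Total out = 72.82 + 239.8 + 1038 + 1280 = 2631 mol/s.

2630 mol/s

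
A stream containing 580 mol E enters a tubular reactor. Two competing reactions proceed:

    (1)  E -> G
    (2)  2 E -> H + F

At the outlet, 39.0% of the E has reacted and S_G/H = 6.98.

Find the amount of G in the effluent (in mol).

176 mol

Conversion of E: E consumed = 0.39 × 580 = 226.2 mol = 1ξ₁ + 2ξ₂.
Selectivity: 1ξ₁ / (1ξ₂) = 6.98 → ξ₁ = 6.98 ξ₂.
Substitute: (1·6.98 + 2) ξ₂ = 226.2 → ξ₂ = 25.19 mol, ξ₁ = 175.8 mol.
Outlet amounts (n = n₀ + Σ ν·ξ):
  E: 580 − 1(175.8) − 2(25.19) = 353.8
  G: 0 + 1(175.8) = 175.8
  H: 0 + 1(25.19) = 25.19
  F: 0 + 1(25.19) = 25.19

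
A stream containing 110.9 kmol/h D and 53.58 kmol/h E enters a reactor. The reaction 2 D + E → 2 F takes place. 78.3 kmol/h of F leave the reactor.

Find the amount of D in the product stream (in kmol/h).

For F: n = n₀ + 2ξ → 78.3 = 0 + 2ξ, giving ξ = 39.15 kmol/h.
Outlet amounts (n = n₀ + ν ξ):
  D: 110.9 − 2(39.15) = 32.6
  E: 53.58 − 1(39.15) = 14.43
  F: 0 + 2(39.15) = 78.3

32.6 kmol/h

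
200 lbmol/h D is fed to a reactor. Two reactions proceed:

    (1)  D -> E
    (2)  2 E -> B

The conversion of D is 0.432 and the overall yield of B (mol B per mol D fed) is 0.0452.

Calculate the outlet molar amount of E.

Conversion of D: D consumed = 1ξ₁ = 0.432 × 200 → ξ₁ = 86.4 lbmol/h.
Yield of B: 1ξ₂ / 200 = 0.0452 → ξ₂ = 9.04 lbmol/h.
Outlet amounts (n = n₀ + Σ ν·ξ):
  D: 200 − 1(86.4) = 113.6
  E: 0 + 1(86.4) − 2(9.04) = 68.32
  B: 0 + 1(9.04) = 9.04

68.3 lbmol/h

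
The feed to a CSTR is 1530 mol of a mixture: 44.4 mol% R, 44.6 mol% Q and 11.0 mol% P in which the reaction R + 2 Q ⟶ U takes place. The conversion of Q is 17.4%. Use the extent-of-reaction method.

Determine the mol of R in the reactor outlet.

620 mol

Q reacted = 0.174 × 682.4 = 118.7 mol; ν_Q = −2, so ξ = 118.7/2 = 59.37 mol.
Outlet amounts (n = n₀ + ν ξ):
  R: 679.3 − 1(59.37) = 620
  Q: 682.4 − 2(59.37) = 563.6
  U: 0 + 1(59.37) = 59.37
  P: 168.3 (inert)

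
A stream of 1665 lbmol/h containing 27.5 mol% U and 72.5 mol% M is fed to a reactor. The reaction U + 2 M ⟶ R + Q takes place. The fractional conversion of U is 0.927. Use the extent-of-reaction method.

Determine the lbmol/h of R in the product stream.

U reacted = 0.927 × 457.9 = 424.5 lbmol/h; ν_U = −1, so ξ = 424.5/1 = 424.5 lbmol/h.
Outlet amounts (n = n₀ + ν ξ):
  U: 457.9 − 1(424.5) = 33.42
  M: 1207 − 2(424.5) = 358.2
  R: 0 + 1(424.5) = 424.5
  Q: 0 + 1(424.5) = 424.5

424 lbmol/h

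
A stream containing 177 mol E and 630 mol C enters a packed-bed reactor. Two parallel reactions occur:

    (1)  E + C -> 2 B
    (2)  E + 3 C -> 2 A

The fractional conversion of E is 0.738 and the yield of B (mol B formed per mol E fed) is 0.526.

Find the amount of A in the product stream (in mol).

168 mol

Yield of B: 2ξ₁ / 177 = 0.526 → ξ₁ = 46.55 mol.
Conversion of E: 1ξ₁ + 1ξ₂ = 0.738 × 177 = 130.6 → ξ₂ = 84.08 mol.
Outlet amounts (n = n₀ + Σ ν·ξ):
  E: 177 − 1(46.55) − 1(84.08) = 46.37
  C: 630 − 1(46.55) − 3(84.08) = 331.2
  B: 0 + 2(46.55) = 93.1
  A: 0 + 2(84.08) = 168.2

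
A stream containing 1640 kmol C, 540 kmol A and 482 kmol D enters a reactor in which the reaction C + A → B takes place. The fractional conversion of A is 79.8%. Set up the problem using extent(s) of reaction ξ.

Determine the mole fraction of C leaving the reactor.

0.542

A reacted = 0.798 × 540 = 430.9 kmol; ν_A = −1, so ξ = 430.9/1 = 430.9 kmol.
Outlet amounts (n = n₀ + ν ξ):
  C: 1640 − 1(430.9) = 1209
  A: 540 − 1(430.9) = 109.1
  B: 0 + 1(430.9) = 430.9
  D: 482 (inert)
Total out = 2231 kmol; y_C = 1209 / 2231 = 0.5419.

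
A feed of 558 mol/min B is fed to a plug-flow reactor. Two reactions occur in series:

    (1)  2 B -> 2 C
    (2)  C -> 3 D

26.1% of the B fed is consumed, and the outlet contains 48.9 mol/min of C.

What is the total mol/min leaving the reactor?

Conversion of B: B consumed = 2ξ₁ = 0.261 × 558 → ξ₁ = 72.82 mol/min.
C balance: n_C = 0 + 2ξ₁ − 1ξ₂ = 48.9 → ξ₂ = (2·72.82 − 48.9)/1 = 96.74 mol/min.
Outlet amounts (n = n₀ + Σ ν·ξ):
  B: 558 − 2(72.82) = 412.4
  C: 0 + 2(72.82) − 1(96.74) = 48.9
  D: 0 + 3(96.74) = 290.2
Total out = 412.4 + 48.9 + 290.2 = 751.5 mol/min.

751 mol/min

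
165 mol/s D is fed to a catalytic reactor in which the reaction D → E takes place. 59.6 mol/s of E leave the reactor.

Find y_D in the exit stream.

For E: n = n₀ + 1ξ → 59.6 = 0 + 1ξ, giving ξ = 59.6 mol/s.
Outlet amounts (n = n₀ + ν ξ):
  D: 165 − 1(59.6) = 105.4
  E: 0 + 1(59.6) = 59.6
Total out = 165 mol/s; y_D = 105.4 / 165 = 0.6388.

0.639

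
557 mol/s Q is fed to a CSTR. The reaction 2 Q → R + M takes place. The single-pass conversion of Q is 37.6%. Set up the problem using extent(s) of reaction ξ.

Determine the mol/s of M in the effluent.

Q reacted = 0.376 × 557 = 209.4 mol/s; ν_Q = −2, so ξ = 209.4/2 = 104.7 mol/s.
Outlet amounts (n = n₀ + ν ξ):
  Q: 557 − 2(104.7) = 347.6
  R: 0 + 1(104.7) = 104.7
  M: 0 + 1(104.7) = 104.7

105 mol/s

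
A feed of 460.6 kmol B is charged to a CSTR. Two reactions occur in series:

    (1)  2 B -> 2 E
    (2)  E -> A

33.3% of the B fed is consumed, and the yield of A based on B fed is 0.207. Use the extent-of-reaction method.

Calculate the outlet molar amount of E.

58 kmol

Conversion of B: B consumed = 2ξ₁ = 0.333 × 460.6 → ξ₁ = 76.69 kmol.
Yield of A: 1ξ₂ / 460.6 = 0.207 → ξ₂ = 95.34 kmol.
Outlet amounts (n = n₀ + Σ ν·ξ):
  B: 460.6 − 2(76.69) = 307.2
  E: 0 + 2(76.69) − 1(95.34) = 58.04
  A: 0 + 1(95.34) = 95.34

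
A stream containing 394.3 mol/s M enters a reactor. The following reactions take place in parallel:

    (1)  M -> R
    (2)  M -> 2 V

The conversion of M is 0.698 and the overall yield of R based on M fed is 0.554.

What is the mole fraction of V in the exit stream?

Yield of R: 1ξ₁ / 394.3 = 0.554 → ξ₁ = 218.4 mol/s.
Conversion of M: 1ξ₁ + 1ξ₂ = 0.698 × 394.3 = 275.2 → ξ₂ = 56.78 mol/s.
Outlet amounts (n = n₀ + Σ ν·ξ):
  M: 394.3 − 1(218.4) − 1(56.78) = 119.1
  R: 0 + 1(218.4) = 218.4
  V: 0 + 2(56.78) = 113.6
Total out = 451.1 mol/s; y_V = 113.6 / 451.1 = 0.2517.

0.252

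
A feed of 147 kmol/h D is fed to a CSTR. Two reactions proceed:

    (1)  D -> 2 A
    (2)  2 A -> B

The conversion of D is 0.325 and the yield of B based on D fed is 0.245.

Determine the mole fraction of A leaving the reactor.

0.148

Conversion of D: D consumed = 1ξ₁ = 0.325 × 147 → ξ₁ = 47.77 kmol/h.
Yield of B: 1ξ₂ / 147 = 0.245 → ξ₂ = 36.02 kmol/h.
Outlet amounts (n = n₀ + Σ ν·ξ):
  D: 147 − 1(47.77) = 99.22
  A: 0 + 2(47.77) − 2(36.02) = 23.52
  B: 0 + 1(36.02) = 36.02
Total out = 158.8 kmol/h; y_A = 23.52 / 158.8 = 0.1481.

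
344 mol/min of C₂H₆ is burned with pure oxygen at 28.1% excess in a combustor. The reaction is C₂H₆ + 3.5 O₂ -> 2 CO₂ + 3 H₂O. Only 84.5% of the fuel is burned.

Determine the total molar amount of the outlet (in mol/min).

Stoichiometric O₂ = 3.5 × 344 = 1204 mol/min; O₂ fed = 1204 × 1.281 = 1542 mol/min.
Fuel reacted = 0.845 × 344 → ξ = 290.7 mol/min.
Outlet (n = n₀ + ν ξ):
  C₂H₆: 344 − 1(290.7) = 53.32
  O₂: 1542 − 3.5(290.7) = 524.9
  CO₂: 0 + 2(290.7) = 581.4
  H₂O: 0 + 3(290.7) = 872
Total out = 53.32 + 524.9 + 581.4 + 872 = 2032 mol/min.

2030 mol/min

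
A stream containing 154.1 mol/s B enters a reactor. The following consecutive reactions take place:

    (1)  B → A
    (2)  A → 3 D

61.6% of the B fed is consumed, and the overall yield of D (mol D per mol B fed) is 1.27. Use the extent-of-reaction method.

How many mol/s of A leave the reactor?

Conversion of B: B consumed = 1ξ₁ = 0.616 × 154.1 → ξ₁ = 94.93 mol/s.
Yield of D: 3ξ₂ / 154.1 = 1.27 → ξ₂ = 65.24 mol/s.
Outlet amounts (n = n₀ + Σ ν·ξ):
  B: 154.1 − 1(94.93) = 59.17
  A: 0 + 1(94.93) − 1(65.24) = 29.69
  D: 0 + 3(65.24) = 195.7

29.7 mol/s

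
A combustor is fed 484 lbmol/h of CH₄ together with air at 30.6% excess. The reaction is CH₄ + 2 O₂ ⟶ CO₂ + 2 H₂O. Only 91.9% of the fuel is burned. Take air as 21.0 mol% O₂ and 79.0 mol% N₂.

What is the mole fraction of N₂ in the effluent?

Stoichiometric O₂ = 2 × 484 = 968 lbmol/h; O₂ fed = 968 × 1.306 = 1264 lbmol/h.
N₂ fed = 1264 × 79/21 = 4756 lbmol/h.
Fuel reacted = 0.919 × 484 → ξ = 444.8 lbmol/h.
Outlet (n = n₀ + ν ξ):
  CH₄: 484 − 1(444.8) = 39.2
  O₂: 1264 − 2(444.8) = 374.6
  N₂: 4756 (inert)
  CO₂: 0 + 1(444.8) = 444.8
  H₂O: 0 + 2(444.8) = 889.6
Total out = 6504 lbmol/h; y_N₂ = 4756 / 6504 = 0.7312.

0.731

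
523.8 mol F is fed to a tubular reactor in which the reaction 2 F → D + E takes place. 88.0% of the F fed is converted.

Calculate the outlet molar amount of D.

F reacted = 0.88 × 523.8 = 460.9 mol; ν_F = −2, so ξ = 460.9/2 = 230.5 mol.
Outlet amounts (n = n₀ + ν ξ):
  F: 523.8 − 2(230.5) = 62.86
  D: 0 + 1(230.5) = 230.5
  E: 0 + 1(230.5) = 230.5

230 mol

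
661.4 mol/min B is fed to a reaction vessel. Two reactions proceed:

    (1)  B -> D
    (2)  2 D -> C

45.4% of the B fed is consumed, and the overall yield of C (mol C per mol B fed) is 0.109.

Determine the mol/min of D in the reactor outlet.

Conversion of B: B consumed = 1ξ₁ = 0.454 × 661.4 → ξ₁ = 300.3 mol/min.
Yield of C: 1ξ₂ / 661.4 = 0.109 → ξ₂ = 72.09 mol/min.
Outlet amounts (n = n₀ + Σ ν·ξ):
  B: 661.4 − 1(300.3) = 361.1
  D: 0 + 1(300.3) − 2(72.09) = 156.1
  C: 0 + 1(72.09) = 72.09

156 mol/min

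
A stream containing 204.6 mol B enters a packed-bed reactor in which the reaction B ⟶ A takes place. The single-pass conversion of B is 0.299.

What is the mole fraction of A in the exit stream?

0.299

B reacted = 0.299 × 204.6 = 61.18 mol; ν_B = −1, so ξ = 61.18/1 = 61.18 mol.
Outlet amounts (n = n₀ + ν ξ):
  B: 204.6 − 1(61.18) = 143.4
  A: 0 + 1(61.18) = 61.18
Total out = 204.6 mol; y_A = 61.18 / 204.6 = 0.299.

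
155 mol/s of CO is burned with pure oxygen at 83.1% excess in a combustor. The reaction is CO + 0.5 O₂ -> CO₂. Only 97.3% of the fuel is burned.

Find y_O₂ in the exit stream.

Stoichiometric O₂ = 0.5 × 155 = 77.5 mol/s; O₂ fed = 77.5 × 1.831 = 141.9 mol/s.
Fuel reacted = 0.973 × 155 → ξ = 150.8 mol/s.
Outlet (n = n₀ + ν ξ):
  CO: 155 − 1(150.8) = 4.185
  O₂: 141.9 − 0.5(150.8) = 66.5
  CO₂: 0 + 1(150.8) = 150.8
Total out = 221.5 mol/s; y_O₂ = 66.5 / 221.5 = 0.3002.

0.3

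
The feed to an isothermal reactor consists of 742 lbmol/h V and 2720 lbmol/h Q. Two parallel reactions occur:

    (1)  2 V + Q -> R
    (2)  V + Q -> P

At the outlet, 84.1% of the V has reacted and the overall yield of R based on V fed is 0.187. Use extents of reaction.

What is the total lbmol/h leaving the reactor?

2840 lbmol/h

Yield of R: 1ξ₁ / 742 = 0.187 → ξ₁ = 138.8 lbmol/h.
Conversion of V: 2ξ₁ + 1ξ₂ = 0.841 × 742 = 624 → ξ₂ = 346.5 lbmol/h.
Outlet amounts (n = n₀ + Σ ν·ξ):
  V: 742 − 2(138.8) − 1(346.5) = 118
  Q: 2720 − 1(138.8) − 1(346.5) = 2235
  R: 0 + 1(138.8) = 138.8
  P: 0 + 1(346.5) = 346.5
Total out = 118 + 2235 + 138.8 + 346.5 = 2838 lbmol/h.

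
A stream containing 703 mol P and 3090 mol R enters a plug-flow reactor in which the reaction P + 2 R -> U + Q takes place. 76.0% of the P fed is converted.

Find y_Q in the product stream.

0.164

P reacted = 0.76 × 703 = 534.3 mol; ν_P = −1, so ξ = 534.3/1 = 534.3 mol.
Outlet amounts (n = n₀ + ν ξ):
  P: 703 − 1(534.3) = 168.7
  R: 3090 − 2(534.3) = 2021
  U: 0 + 1(534.3) = 534.3
  Q: 0 + 1(534.3) = 534.3
Total out = 3259 mol; y_Q = 534.3 / 3259 = 0.164.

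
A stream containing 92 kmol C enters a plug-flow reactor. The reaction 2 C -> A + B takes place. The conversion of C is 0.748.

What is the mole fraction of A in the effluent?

0.374

C reacted = 0.748 × 92 = 68.82 kmol; ν_C = −2, so ξ = 68.82/2 = 34.41 kmol.
Outlet amounts (n = n₀ + ν ξ):
  C: 92 − 2(34.41) = 23.18
  A: 0 + 1(34.41) = 34.41
  B: 0 + 1(34.41) = 34.41
Total out = 92 kmol; y_A = 34.41 / 92 = 0.374.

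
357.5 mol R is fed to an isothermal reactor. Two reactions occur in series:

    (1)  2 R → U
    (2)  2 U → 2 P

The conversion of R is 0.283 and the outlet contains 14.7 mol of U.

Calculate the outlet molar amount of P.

35.9 mol

Conversion of R: R consumed = 2ξ₁ = 0.283 × 357.5 → ξ₁ = 50.59 mol.
U balance: n_U = 0 + 1ξ₁ − 2ξ₂ = 14.7 → ξ₂ = (1·50.59 − 14.7)/2 = 17.94 mol.
Outlet amounts (n = n₀ + Σ ν·ξ):
  R: 357.5 − 2(50.59) = 256.3
  U: 0 + 1(50.59) − 2(17.94) = 14.7
  P: 0 + 2(17.94) = 35.89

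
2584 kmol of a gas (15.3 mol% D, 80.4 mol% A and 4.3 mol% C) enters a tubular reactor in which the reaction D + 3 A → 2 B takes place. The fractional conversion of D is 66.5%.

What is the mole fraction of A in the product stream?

D reacted = 0.665 × 395.4 = 262.9 kmol; ν_D = −1, so ξ = 262.9/1 = 262.9 kmol.
Outlet amounts (n = n₀ + ν ξ):
  D: 395.4 − 1(262.9) = 132.4
  A: 2078 − 3(262.9) = 1289
  B: 0 + 2(262.9) = 525.8
  C: 111.1 (inert)
Total out = 2058 kmol; y_A = 1289 / 2058 = 0.6262.

0.626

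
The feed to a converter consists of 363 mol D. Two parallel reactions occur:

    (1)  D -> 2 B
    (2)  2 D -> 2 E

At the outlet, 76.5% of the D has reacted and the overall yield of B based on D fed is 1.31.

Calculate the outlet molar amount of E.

39.9 mol

Yield of B: 2ξ₁ / 363 = 1.31 → ξ₁ = 237.8 mol.
Conversion of D: 1ξ₁ + 2ξ₂ = 0.765 × 363 = 277.7 → ξ₂ = 19.96 mol.
Outlet amounts (n = n₀ + Σ ν·ξ):
  D: 363 − 1(237.8) − 2(19.96) = 85.31
  B: 0 + 2(237.8) = 475.5
  E: 0 + 2(19.96) = 39.93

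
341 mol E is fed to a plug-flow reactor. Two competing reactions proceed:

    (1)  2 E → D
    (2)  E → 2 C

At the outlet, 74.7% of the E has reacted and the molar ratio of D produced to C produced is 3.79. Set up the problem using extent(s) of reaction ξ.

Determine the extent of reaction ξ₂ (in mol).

ξ₂ = 15.8 mol

Conversion of E: E consumed = 0.747 × 341 = 254.7 mol = 2ξ₁ + 1ξ₂.
Selectivity: 1ξ₁ / (2ξ₂) = 3.79 → ξ₁ = 7.58 ξ₂.
Substitute: (2·7.58 + 1) ξ₂ = 254.7 → ξ₂ = 15.76 mol, ξ₁ = 119.5 mol.
Outlet amounts (n = n₀ + Σ ν·ξ):
  E: 341 − 2(119.5) − 1(15.76) = 86.27
  D: 0 + 1(119.5) = 119.5
  C: 0 + 2(15.76) = 31.53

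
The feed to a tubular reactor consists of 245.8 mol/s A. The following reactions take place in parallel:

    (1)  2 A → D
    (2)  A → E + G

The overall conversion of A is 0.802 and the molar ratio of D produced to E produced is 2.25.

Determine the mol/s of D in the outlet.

80.6 mol/s

Conversion of A: A consumed = 0.802 × 245.8 = 197.1 mol/s = 2ξ₁ + 1ξ₂.
Selectivity: 1ξ₁ / (1ξ₂) = 2.25 → ξ₁ = 2.25 ξ₂.
Substitute: (2·2.25 + 1) ξ₂ = 197.1 → ξ₂ = 35.84 mol/s, ξ₁ = 80.64 mol/s.
Outlet amounts (n = n₀ + Σ ν·ξ):
  A: 245.8 − 2(80.64) − 1(35.84) = 48.67
  D: 0 + 1(80.64) = 80.64
  E: 0 + 1(35.84) = 35.84
  G: 0 + 1(35.84) = 35.84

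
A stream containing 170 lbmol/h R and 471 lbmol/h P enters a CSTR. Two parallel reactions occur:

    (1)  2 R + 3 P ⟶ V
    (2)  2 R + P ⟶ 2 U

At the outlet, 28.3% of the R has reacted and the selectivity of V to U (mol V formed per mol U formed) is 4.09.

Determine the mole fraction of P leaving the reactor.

0.731

Conversion of R: R consumed = 0.283 × 170 = 48.11 lbmol/h = 2ξ₁ + 2ξ₂.
Selectivity: 1ξ₁ / (2ξ₂) = 4.09 → ξ₁ = 8.18 ξ₂.
Substitute: (2·8.18 + 2) ξ₂ = 48.11 → ξ₂ = 2.62 lbmol/h, ξ₁ = 21.43 lbmol/h.
Outlet amounts (n = n₀ + Σ ν·ξ):
  R: 170 − 2(21.43) − 2(2.62) = 121.9
  P: 471 − 3(21.43) − 1(2.62) = 404.1
  V: 0 + 1(21.43) = 21.43
  U: 0 + 2(2.62) = 5.241
Total out = 552.6 lbmol/h; y_P = 404.1 / 552.6 = 0.7312.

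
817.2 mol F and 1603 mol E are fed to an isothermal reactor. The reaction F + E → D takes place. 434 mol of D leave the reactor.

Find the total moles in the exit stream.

1990 mol

For D: n = n₀ + 1ξ → 434 = 0 + 1ξ, giving ξ = 434 mol.
Outlet amounts (n = n₀ + ν ξ):
  F: 817.2 − 1(434) = 383.2
  E: 1603 − 1(434) = 1169
  D: 0 + 1(434) = 434
Total out = 383.2 + 1169 + 434 = 1986 mol.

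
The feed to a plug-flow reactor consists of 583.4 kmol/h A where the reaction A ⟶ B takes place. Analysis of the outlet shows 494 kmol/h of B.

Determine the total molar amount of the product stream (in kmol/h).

For B: n = n₀ + 1ξ → 494 = 0 + 1ξ, giving ξ = 494 kmol/h.
Outlet amounts (n = n₀ + ν ξ):
  A: 583.4 − 1(494) = 89.4
  B: 0 + 1(494) = 494
Total out = 89.4 + 494 = 583.4 kmol/h.

583 kmol/h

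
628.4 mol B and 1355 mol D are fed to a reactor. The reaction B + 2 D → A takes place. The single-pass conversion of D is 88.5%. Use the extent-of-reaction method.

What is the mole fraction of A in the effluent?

D reacted = 0.885 × 1355 = 1199 mol; ν_D = −2, so ξ = 1199/2 = 599.6 mol.
Outlet amounts (n = n₀ + ν ξ):
  B: 628.4 − 1(599.6) = 28.81
  D: 1355 − 2(599.6) = 155.8
  A: 0 + 1(599.6) = 599.6
Total out = 784.2 mol; y_A = 599.6 / 784.2 = 0.7646.

0.765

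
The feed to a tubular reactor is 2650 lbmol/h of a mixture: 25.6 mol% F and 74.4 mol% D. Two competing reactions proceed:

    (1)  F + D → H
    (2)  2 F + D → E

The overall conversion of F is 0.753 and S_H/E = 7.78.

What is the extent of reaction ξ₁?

Conversion of F: F consumed = 0.753 × 678.4 = 510.8 lbmol/h = 1ξ₁ + 2ξ₂.
Selectivity: 1ξ₁ / (1ξ₂) = 7.78 → ξ₁ = 7.78 ξ₂.
Substitute: (1·7.78 + 2) ξ₂ = 510.8 → ξ₂ = 52.23 lbmol/h, ξ₁ = 406.4 lbmol/h.
Outlet amounts (n = n₀ + Σ ν·ξ):
  F: 678.4 − 1(406.4) − 2(52.23) = 167.6
  D: 1972 − 1(406.4) − 1(52.23) = 1513
  H: 0 + 1(406.4) = 406.4
  E: 0 + 1(52.23) = 52.23

ξ₁ = 406 lbmol/h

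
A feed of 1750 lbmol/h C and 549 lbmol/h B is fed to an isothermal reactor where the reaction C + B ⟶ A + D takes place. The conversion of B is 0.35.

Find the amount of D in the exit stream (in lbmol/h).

192 lbmol/h

B reacted = 0.35 × 549 = 192.1 lbmol/h; ν_B = −1, so ξ = 192.1/1 = 192.1 lbmol/h.
Outlet amounts (n = n₀ + ν ξ):
  C: 1750 − 1(192.1) = 1558
  B: 549 − 1(192.1) = 356.9
  A: 0 + 1(192.1) = 192.1
  D: 0 + 1(192.1) = 192.1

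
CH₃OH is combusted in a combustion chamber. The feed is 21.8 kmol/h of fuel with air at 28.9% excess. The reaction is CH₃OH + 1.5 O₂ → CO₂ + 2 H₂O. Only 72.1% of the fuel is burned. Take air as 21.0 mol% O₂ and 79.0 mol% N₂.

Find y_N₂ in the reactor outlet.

0.688

Stoichiometric O₂ = 1.5 × 21.8 = 32.7 kmol/h; O₂ fed = 32.7 × 1.289 = 42.15 kmol/h.
N₂ fed = 42.15 × 79/21 = 158.6 kmol/h.
Fuel reacted = 0.721 × 21.8 → ξ = 15.72 kmol/h.
Outlet (n = n₀ + ν ξ):
  CH₃OH: 21.8 − 1(15.72) = 6.082
  O₂: 42.15 − 1.5(15.72) = 18.57
  N₂: 158.6 (inert)
  CO₂: 0 + 1(15.72) = 15.72
  H₂O: 0 + 2(15.72) = 31.44
Total out = 230.4 kmol/h; y_N₂ = 158.6 / 230.4 = 0.6883.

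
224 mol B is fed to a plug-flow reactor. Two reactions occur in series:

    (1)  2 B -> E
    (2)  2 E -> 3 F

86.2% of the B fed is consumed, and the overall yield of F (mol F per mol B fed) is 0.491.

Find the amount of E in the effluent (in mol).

23.2 mol

Conversion of B: B consumed = 2ξ₁ = 0.862 × 224 → ξ₁ = 96.54 mol.
Yield of F: 3ξ₂ / 224 = 0.491 → ξ₂ = 36.66 mol.
Outlet amounts (n = n₀ + Σ ν·ξ):
  B: 224 − 2(96.54) = 30.91
  E: 0 + 1(96.54) − 2(36.66) = 23.22
  F: 0 + 3(36.66) = 110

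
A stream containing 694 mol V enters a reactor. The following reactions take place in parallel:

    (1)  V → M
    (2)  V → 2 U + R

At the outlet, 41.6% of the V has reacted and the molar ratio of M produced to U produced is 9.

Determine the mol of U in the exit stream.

Conversion of V: V consumed = 0.416 × 694 = 288.7 mol = 1ξ₁ + 1ξ₂.
Selectivity: 1ξ₁ / (2ξ₂) = 9 → ξ₁ = 18 ξ₂.
Substitute: (1·18 + 1) ξ₂ = 288.7 → ξ₂ = 15.19 mol, ξ₁ = 273.5 mol.
Outlet amounts (n = n₀ + Σ ν·ξ):
  V: 694 − 1(273.5) − 1(15.19) = 405.3
  M: 0 + 1(273.5) = 273.5
  U: 0 + 2(15.19) = 30.39
  R: 0 + 1(15.19) = 15.19

30.4 mol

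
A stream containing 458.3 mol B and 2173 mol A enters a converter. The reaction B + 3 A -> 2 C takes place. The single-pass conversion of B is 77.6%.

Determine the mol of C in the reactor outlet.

711 mol

B reacted = 0.776 × 458.3 = 355.6 mol; ν_B = −1, so ξ = 355.6/1 = 355.6 mol.
Outlet amounts (n = n₀ + ν ξ):
  B: 458.3 − 1(355.6) = 102.7
  A: 2173 − 3(355.6) = 1106
  C: 0 + 2(355.6) = 711.3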